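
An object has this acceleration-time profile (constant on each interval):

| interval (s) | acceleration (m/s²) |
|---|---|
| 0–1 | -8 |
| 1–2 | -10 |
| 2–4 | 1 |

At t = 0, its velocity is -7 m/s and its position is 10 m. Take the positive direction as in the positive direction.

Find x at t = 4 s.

-69 m

On each constant-a segment, Δv = aΔt and Δx = v₀Δt + ½aΔt²; chain segment to segment.
0–1 s: v starts -7 m/s; Δx = -7·1 + ½·-8·1² = -11 m; v ends -15 m/s.
1–2 s: v starts -15 m/s; Δx = -15·1 + ½·-10·1² = -20 m; v ends -25 m/s.
2–4 s: v starts -25 m/s; Δx = -25·2 + ½·1·2² = -48 m; v ends -23 m/s.
x(4) = 10 + Σ Δx = -69 m.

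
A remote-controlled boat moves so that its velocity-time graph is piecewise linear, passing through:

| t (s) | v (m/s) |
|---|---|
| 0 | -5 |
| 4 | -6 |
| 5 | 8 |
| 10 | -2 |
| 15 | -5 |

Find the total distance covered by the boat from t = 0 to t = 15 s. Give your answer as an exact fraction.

841/14 m

Total distance travelled is ∫|v| dt — sum the magnitudes of each area piece.
0–4 s: |½(-5 + -6)(4)| = 22 m
4–5 s: v = 0 at t = 31/7 s; triangle areas 9/7 + 16/7 = 25/7 m
5–10 s: v = 0 at t = 9 s; triangle areas 16 + 1 = 17 m
10–15 s: |½(-2 + -5)(5)| = 17.5 m
Total distance = 841/14 m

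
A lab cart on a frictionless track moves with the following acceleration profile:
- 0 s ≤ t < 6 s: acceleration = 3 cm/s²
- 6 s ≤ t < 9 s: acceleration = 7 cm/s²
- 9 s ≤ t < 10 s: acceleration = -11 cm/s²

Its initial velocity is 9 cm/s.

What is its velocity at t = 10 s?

37 cm/s

Δv equals the area under the a-t graph; then v = v₀ + Δv.
0–6 s: 3 × 6 = 18 cm/s
6–9 s: 7 × 3 = 21 cm/s
9–10 s: -11 × 1 = -11 cm/s
Δv = 28 cm/s, so v(10) = 9 + (28) = 37 cm/s.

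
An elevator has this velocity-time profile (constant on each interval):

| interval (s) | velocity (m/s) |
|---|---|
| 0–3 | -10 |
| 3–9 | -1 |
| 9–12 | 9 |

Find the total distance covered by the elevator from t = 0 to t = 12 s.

Total distance travelled is ∫|v| dt — sum the magnitudes of each area piece.
0–3 s: |-10| × 3 = 30 m
3–9 s: |-1| × 6 = 6 m
9–12 s: |9| × 3 = 27 m
Total distance = 63 m

63 m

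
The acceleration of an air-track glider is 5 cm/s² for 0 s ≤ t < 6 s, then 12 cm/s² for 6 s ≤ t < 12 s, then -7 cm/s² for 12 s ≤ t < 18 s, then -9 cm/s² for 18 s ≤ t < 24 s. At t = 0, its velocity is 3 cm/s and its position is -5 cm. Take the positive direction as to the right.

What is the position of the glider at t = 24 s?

1237 cm

On each constant-a segment, Δv = aΔt and Δx = v₀Δt + ½aΔt²; chain segment to segment.
0–6 s: v starts 3 cm/s; Δx = 3·6 + ½·5·6² = 108 cm; v ends 33 cm/s.
6–12 s: v starts 33 cm/s; Δx = 33·6 + ½·12·6² = 414 cm; v ends 105 cm/s.
12–18 s: v starts 105 cm/s; Δx = 105·6 + ½·-7·6² = 504 cm; v ends 63 cm/s.
18–24 s: v starts 63 cm/s; Δx = 63·6 + ½·-9·6² = 216 cm; v ends 9 cm/s.
x(24) = -5 + Σ Δx = 1237 cm.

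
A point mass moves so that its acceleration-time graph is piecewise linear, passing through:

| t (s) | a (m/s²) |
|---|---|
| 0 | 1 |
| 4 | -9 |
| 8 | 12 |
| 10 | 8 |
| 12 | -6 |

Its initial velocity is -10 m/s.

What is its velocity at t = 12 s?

Δv equals the area under the a-t graph; then v = v₀ + Δv.
0–4 s: ½(1 + -9)(4) = -16 m/s
4–8 s: ½(-9 + 12)(4) = 6 m/s
8–10 s: ½(12 + 8)(2) = 20 m/s
10–12 s: ½(8 + -6)(2) = 2 m/s
Δv = 12 m/s, so v(12) = -10 + (12) = 2 m/s.

2 m/s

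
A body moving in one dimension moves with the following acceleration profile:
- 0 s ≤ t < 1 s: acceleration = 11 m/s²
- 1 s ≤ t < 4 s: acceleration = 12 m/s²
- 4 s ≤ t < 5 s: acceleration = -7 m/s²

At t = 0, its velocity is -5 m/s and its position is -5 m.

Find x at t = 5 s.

On each constant-a segment, Δv = aΔt and Δx = v₀Δt + ½aΔt²; chain segment to segment.
0–1 s: v starts -5 m/s; Δx = -5·1 + ½·11·1² = 0.5 m; v ends 6 m/s.
1–4 s: v starts 6 m/s; Δx = 6·3 + ½·12·3² = 72 m; v ends 42 m/s.
4–5 s: v starts 42 m/s; Δx = 42·1 + ½·-7·1² = 38.5 m; v ends 35 m/s.
x(5) = -5 + Σ Δx = 106 m.

106 m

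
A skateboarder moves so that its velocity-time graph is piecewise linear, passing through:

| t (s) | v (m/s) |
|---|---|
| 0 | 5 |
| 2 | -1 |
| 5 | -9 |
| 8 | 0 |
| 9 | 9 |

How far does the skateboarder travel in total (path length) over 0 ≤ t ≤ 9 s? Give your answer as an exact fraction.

Total distance travelled is ∫|v| dt — sum the magnitudes of each area piece.
0–2 s: v = 0 at t = 5/3 s; triangle areas 25/6 + 1/6 = 13/3 m
2–5 s: |½(-1 + -9)(3)| = 15 m
5–8 s: |½(-9 + 0)(3)| = 13.5 m
8–9 s: |½(0 + 9)(1)| = 4.5 m
Total distance = 112/3 m

112/3 m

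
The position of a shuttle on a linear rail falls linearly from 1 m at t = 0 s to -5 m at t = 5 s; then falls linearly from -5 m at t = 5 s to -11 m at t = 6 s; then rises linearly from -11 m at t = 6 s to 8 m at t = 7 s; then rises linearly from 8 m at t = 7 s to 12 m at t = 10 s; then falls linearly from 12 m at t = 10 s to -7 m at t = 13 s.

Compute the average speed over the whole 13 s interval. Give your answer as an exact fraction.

54/13 m/s

Average speed = (total path length)/(elapsed time); on a piecewise-linear x-t graph the path length is Σ|Δx|.
0–5 s: |Δx| = |-5 − 1| = 6 m
5–6 s: |Δx| = |-11 − -5| = 6 m
6–7 s: |Δx| = |8 − -11| = 19 m
7–10 s: |Δx| = |12 − 8| = 4 m
10–13 s: |Δx| = |-7 − 12| = 19 m
Total path = 54 m; average speed = 54/13 = 54/13 m/s.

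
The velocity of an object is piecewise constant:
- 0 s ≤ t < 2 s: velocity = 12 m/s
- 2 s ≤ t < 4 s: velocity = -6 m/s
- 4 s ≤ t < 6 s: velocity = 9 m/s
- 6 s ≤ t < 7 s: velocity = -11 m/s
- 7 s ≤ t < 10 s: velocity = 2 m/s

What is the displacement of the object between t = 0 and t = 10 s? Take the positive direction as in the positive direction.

Displacement is the signed area under the v-t curve.
0–2 s: 12 × 2 = 24 m
2–4 s: -6 × 2 = -12 m
4–6 s: 9 × 2 = 18 m
6–7 s: -11 × 1 = -11 m
7–10 s: 2 × 3 = 6 m
Net displacement = 25 m

25 m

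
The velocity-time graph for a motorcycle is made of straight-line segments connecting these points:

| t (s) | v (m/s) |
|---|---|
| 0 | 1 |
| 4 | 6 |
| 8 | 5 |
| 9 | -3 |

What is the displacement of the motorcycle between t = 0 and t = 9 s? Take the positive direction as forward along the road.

Displacement is the signed area under the v-t curve.
0–4 s: ½(1 + 6)(4) = 14 m
4–8 s: ½(6 + 5)(4) = 22 m
8–9 s: ½(5 + -3)(1) = 1 m
Net displacement = 37 m

37 m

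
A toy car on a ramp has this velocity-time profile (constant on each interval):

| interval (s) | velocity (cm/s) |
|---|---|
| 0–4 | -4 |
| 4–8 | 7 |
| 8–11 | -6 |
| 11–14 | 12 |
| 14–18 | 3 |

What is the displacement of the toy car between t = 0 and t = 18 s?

42 cm

Displacement is the signed area under the v-t curve.
0–4 s: -4 × 4 = -16 cm
4–8 s: 7 × 4 = 28 cm
8–11 s: -6 × 3 = -18 cm
11–14 s: 12 × 3 = 36 cm
14–18 s: 3 × 4 = 12 cm
Net displacement = 42 cm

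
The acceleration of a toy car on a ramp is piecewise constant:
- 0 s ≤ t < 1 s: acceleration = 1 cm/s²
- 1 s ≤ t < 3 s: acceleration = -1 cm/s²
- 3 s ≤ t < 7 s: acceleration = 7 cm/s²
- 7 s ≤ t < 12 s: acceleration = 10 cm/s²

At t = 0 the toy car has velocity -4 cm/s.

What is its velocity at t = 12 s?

73 cm/s

Δv equals the area under the a-t graph; then v = v₀ + Δv.
0–1 s: 1 × 1 = 1 cm/s
1–3 s: -1 × 2 = -2 cm/s
3–7 s: 7 × 4 = 28 cm/s
7–12 s: 10 × 5 = 50 cm/s
Δv = 77 cm/s, so v(12) = -4 + (77) = 73 cm/s.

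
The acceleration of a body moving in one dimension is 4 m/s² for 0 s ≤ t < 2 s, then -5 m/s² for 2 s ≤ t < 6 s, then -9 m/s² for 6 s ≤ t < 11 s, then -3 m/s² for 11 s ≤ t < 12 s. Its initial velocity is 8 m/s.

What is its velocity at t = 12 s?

Δv equals the area under the a-t graph; then v = v₀ + Δv.
0–2 s: 4 × 2 = 8 m/s
2–6 s: -5 × 4 = -20 m/s
6–11 s: -9 × 5 = -45 m/s
11–12 s: -3 × 1 = -3 m/s
Δv = -60 m/s, so v(12) = 8 + (-60) = -52 m/s.

-52 m/s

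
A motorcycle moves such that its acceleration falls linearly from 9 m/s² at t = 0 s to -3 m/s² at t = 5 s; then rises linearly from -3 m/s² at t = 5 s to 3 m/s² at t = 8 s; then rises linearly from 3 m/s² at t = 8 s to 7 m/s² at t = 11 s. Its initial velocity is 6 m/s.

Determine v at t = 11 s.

Δv equals the area under the a-t graph; then v = v₀ + Δv.
0–5 s: ½(9 + -3)(5) = 15 m/s
5–8 s: ½(-3 + 3)(3) = 0 m/s
8–11 s: ½(3 + 7)(3) = 15 m/s
Δv = 30 m/s, so v(11) = 6 + (30) = 36 m/s.

36 m/s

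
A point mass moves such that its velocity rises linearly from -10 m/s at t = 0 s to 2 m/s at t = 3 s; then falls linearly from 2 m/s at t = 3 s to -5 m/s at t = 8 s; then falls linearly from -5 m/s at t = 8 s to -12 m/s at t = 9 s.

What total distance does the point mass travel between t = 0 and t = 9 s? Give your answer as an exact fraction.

Total distance travelled is ∫|v| dt — sum the magnitudes of each area piece.
0–3 s: v = 0 at t = 2.5 s; triangle areas 12.5 + 0.5 = 13 m
3–8 s: v = 0 at t = 31/7 s; triangle areas 10/7 + 125/14 = 145/14 m
8–9 s: |½(-5 + -12)(1)| = 8.5 m
Total distance = 223/7 m

223/7 m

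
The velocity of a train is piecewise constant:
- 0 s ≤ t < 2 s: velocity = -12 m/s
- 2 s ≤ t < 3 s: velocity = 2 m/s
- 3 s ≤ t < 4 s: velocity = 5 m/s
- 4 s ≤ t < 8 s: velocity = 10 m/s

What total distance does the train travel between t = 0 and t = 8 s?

71 m

Total distance travelled is ∫|v| dt — sum the magnitudes of each area piece.
0–2 s: |-12| × 2 = 24 m
2–3 s: |2| × 1 = 2 m
3–4 s: |5| × 1 = 5 m
4–8 s: |10| × 4 = 40 m
Total distance = 71 m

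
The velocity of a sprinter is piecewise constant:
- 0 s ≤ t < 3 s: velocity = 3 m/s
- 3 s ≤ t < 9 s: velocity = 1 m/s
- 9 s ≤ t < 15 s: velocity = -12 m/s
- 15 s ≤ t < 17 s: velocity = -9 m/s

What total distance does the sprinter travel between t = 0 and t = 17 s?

Total distance travelled is ∫|v| dt — sum the magnitudes of each area piece.
0–3 s: |3| × 3 = 9 m
3–9 s: |1| × 6 = 6 m
9–15 s: |-12| × 6 = 72 m
15–17 s: |-9| × 2 = 18 m
Total distance = 105 m

105 m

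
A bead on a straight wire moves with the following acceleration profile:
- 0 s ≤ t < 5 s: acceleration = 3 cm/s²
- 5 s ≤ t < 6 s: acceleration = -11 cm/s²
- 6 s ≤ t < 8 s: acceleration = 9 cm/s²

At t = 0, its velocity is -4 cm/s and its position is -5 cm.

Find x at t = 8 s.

On each constant-a segment, Δv = aΔt and Δx = v₀Δt + ½aΔt²; chain segment to segment.
0–5 s: v starts -4 cm/s; Δx = -4·5 + ½·3·5² = 17.5 cm; v ends 11 cm/s.
5–6 s: v starts 11 cm/s; Δx = 11·1 + ½·-11·1² = 5.5 cm; v ends 0 cm/s.
6–8 s: v starts 0 cm/s; Δx = 0·2 + ½·9·2² = 18 cm; v ends 18 cm/s.
x(8) = -5 + Σ Δx = 36 cm.

36 cm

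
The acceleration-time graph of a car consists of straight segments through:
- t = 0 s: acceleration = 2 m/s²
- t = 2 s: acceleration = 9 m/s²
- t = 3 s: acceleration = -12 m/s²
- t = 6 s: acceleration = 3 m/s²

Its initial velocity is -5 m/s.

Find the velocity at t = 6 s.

-9 m/s

Δv equals the area under the a-t graph; then v = v₀ + Δv.
0–2 s: ½(2 + 9)(2) = 11 m/s
2–3 s: ½(9 + -12)(1) = -1.5 m/s
3–6 s: ½(-12 + 3)(3) = -13.5 m/s
Δv = -4 m/s, so v(6) = -5 + (-4) = -9 m/s.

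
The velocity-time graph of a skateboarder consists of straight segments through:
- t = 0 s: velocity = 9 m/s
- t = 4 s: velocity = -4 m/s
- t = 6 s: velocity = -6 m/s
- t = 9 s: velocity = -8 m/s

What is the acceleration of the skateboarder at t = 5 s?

-1 m/s²

Acceleration is the slope of the v-t graph on 4–6 s: (-6 − -4)/(6 − 4) = -1 m/s².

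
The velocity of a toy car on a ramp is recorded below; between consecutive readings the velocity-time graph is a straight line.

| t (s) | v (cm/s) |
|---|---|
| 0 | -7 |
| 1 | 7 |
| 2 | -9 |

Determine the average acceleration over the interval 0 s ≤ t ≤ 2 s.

-1 cm/s²

Average acceleration = Δv/Δt = (-9 − -7)/(2 − 0) = -1 cm/s².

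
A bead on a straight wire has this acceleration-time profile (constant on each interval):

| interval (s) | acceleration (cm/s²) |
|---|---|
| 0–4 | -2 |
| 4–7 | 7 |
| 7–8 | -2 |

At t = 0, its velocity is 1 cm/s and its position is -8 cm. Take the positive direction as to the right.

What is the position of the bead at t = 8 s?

3.5 cm

On each constant-a segment, Δv = aΔt and Δx = v₀Δt + ½aΔt²; chain segment to segment.
0–4 s: v starts 1 cm/s; Δx = 1·4 + ½·-2·4² = -12 cm; v ends -7 cm/s.
4–7 s: v starts -7 cm/s; Δx = -7·3 + ½·7·3² = 10.5 cm; v ends 14 cm/s.
7–8 s: v starts 14 cm/s; Δx = 14·1 + ½·-2·1² = 13 cm; v ends 12 cm/s.
x(8) = -8 + Σ Δx = 3.5 cm.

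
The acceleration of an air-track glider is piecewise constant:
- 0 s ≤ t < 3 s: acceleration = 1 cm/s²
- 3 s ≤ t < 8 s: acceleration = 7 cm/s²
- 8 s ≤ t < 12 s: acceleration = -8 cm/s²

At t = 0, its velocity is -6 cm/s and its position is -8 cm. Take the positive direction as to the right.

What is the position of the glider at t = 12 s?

On each constant-a segment, Δv = aΔt and Δx = v₀Δt + ½aΔt²; chain segment to segment.
0–3 s: v starts -6 cm/s; Δx = -6·3 + ½·1·3² = -13.5 cm; v ends -3 cm/s.
3–8 s: v starts -3 cm/s; Δx = -3·5 + ½·7·5² = 72.5 cm; v ends 32 cm/s.
8–12 s: v starts 32 cm/s; Δx = 32·4 + ½·-8·4² = 64 cm; v ends 0 cm/s.
x(12) = -8 + Σ Δx = 115 cm.

115 cm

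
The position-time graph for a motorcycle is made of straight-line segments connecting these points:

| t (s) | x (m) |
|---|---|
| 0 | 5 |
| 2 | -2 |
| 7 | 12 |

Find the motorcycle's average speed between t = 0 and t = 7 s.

Average speed = (total path length)/(elapsed time); on a piecewise-linear x-t graph the path length is Σ|Δx|.
0–2 s: |Δx| = |-2 − 5| = 7 m
2–7 s: |Δx| = |12 − -2| = 14 m
Total path = 21 m; average speed = 21/7 = 3 m/s.

3 m/s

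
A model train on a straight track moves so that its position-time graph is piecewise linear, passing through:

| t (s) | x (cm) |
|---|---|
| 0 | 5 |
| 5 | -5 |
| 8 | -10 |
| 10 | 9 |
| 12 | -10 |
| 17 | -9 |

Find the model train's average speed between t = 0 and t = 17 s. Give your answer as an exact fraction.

Average speed = (total path length)/(elapsed time); on a piecewise-linear x-t graph the path length is Σ|Δx|.
0–5 s: |Δx| = |-5 − 5| = 10 cm
5–8 s: |Δx| = |-10 − -5| = 5 cm
8–10 s: |Δx| = |9 − -10| = 19 cm
10–12 s: |Δx| = |-10 − 9| = 19 cm
12–17 s: |Δx| = |-9 − -10| = 1 cm
Total path = 54 cm; average speed = 54/17 = 54/17 cm/s.

54/17 cm/s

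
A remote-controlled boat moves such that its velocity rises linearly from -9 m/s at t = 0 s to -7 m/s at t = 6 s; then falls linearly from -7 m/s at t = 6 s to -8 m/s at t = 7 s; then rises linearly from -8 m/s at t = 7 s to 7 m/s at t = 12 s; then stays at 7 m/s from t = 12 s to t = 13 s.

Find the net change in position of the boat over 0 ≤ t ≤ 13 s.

-51 m

Displacement is the signed area under the v-t curve.
0–6 s: ½(-9 + -7)(6) = -48 m
6–7 s: ½(-7 + -8)(1) = -7.5 m
7–12 s: ½(-8 + 7)(5) = -2.5 m
12–13 s: 7 × 1 = 7 m
Net displacement = -51 m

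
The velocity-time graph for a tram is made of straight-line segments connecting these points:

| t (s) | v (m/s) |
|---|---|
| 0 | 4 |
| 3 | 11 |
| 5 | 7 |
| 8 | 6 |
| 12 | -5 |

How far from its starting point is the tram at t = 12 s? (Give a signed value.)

62 m

Net displacement equals the area under the velocity-time graph (areas below the axis count negative).
0–3 s: ½(4 + 11)(3) = 22.5 m
3–5 s: ½(11 + 7)(2) = 18 m
5–8 s: ½(7 + 6)(3) = 19.5 m
8–12 s: ½(6 + -5)(4) = 2 m
Net displacement = 62 m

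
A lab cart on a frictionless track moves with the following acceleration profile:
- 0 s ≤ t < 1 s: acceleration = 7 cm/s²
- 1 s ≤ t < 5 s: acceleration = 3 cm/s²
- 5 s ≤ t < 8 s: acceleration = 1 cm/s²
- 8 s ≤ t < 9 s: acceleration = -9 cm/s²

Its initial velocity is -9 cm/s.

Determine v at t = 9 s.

4 cm/s

Δv equals the area under the a-t graph; then v = v₀ + Δv.
0–1 s: 7 × 1 = 7 cm/s
1–5 s: 3 × 4 = 12 cm/s
5–8 s: 1 × 3 = 3 cm/s
8–9 s: -9 × 1 = -9 cm/s
Δv = 13 cm/s, so v(9) = -9 + (13) = 4 cm/s.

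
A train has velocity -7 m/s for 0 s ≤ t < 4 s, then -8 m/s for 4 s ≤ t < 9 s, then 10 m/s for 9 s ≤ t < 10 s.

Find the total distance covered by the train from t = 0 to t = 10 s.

Total distance travelled is ∫|v| dt — sum the magnitudes of each area piece.
0–4 s: |-7| × 4 = 28 m
4–9 s: |-8| × 5 = 40 m
9–10 s: |10| × 1 = 10 m
Total distance = 78 m

78 m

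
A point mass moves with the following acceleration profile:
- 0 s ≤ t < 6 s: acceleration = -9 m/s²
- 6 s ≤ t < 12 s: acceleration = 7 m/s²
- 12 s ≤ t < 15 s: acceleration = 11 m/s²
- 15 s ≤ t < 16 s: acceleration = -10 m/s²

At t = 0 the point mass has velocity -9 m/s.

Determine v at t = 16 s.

2 m/s

Δv equals the area under the a-t graph; then v = v₀ + Δv.
0–6 s: -9 × 6 = -54 m/s
6–12 s: 7 × 6 = 42 m/s
12–15 s: 11 × 3 = 33 m/s
15–16 s: -10 × 1 = -10 m/s
Δv = 11 m/s, so v(16) = -9 + (11) = 2 m/s.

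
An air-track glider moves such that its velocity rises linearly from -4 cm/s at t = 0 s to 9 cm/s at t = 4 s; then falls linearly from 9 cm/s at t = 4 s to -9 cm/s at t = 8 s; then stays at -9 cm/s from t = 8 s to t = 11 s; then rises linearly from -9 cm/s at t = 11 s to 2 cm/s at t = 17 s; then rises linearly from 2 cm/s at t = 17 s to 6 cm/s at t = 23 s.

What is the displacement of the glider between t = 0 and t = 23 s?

Displacement is the signed area under the v-t curve.
0–4 s: ½(-4 + 9)(4) = 10 cm
4–8 s: ½(9 + -9)(4) = 0 cm
8–11 s: -9 × 3 = -27 cm
11–17 s: ½(-9 + 2)(6) = -21 cm
17–23 s: ½(2 + 6)(6) = 24 cm
Net displacement = -14 cm

-14 cm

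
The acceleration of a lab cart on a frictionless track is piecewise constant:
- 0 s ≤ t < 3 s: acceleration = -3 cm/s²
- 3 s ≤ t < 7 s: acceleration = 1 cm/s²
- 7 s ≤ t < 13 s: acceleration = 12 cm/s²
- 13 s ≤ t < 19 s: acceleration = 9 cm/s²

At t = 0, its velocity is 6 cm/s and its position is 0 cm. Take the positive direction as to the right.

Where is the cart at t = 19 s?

822.5 cm

On each constant-a segment, Δv = aΔt and Δx = v₀Δt + ½aΔt²; chain segment to segment.
0–3 s: v starts 6 cm/s; Δx = 6·3 + ½·-3·3² = 4.5 cm; v ends -3 cm/s.
3–7 s: v starts -3 cm/s; Δx = -3·4 + ½·1·4² = -4 cm; v ends 1 cm/s.
7–13 s: v starts 1 cm/s; Δx = 1·6 + ½·12·6² = 222 cm; v ends 73 cm/s.
13–19 s: v starts 73 cm/s; Δx = 73·6 + ½·9·6² = 600 cm; v ends 127 cm/s.
x(19) = 0 + Σ Δx = 822.5 cm.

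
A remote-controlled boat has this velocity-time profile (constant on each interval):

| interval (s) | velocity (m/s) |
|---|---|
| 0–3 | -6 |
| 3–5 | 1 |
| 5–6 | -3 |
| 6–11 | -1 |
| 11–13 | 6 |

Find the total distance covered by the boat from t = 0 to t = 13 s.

40 m

Total distance travelled is ∫|v| dt — sum the magnitudes of each area piece.
0–3 s: |-6| × 3 = 18 m
3–5 s: |1| × 2 = 2 m
5–6 s: |-3| × 1 = 3 m
6–11 s: |-1| × 5 = 5 m
11–13 s: |6| × 2 = 12 m
Total distance = 40 m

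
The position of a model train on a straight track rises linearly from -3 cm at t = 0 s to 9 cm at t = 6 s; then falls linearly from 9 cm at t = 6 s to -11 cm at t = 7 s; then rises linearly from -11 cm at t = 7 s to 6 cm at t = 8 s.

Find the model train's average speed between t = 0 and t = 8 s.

Average speed = (total path length)/(elapsed time); on a piecewise-linear x-t graph the path length is Σ|Δx|.
0–6 s: |Δx| = |9 − -3| = 12 cm
6–7 s: |Δx| = |-11 − 9| = 20 cm
7–8 s: |Δx| = |6 − -11| = 17 cm
Total path = 49 cm; average speed = 49/8 = 6.125 cm/s.

6.125 cm/s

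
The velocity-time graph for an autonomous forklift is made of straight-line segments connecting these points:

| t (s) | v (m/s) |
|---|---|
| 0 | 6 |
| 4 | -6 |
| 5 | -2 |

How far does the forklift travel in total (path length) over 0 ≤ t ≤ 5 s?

16 m

Total distance travelled is ∫|v| dt — sum the magnitudes of each area piece.
0–4 s: v = 0 at t = 2 s; triangle areas 6 + 6 = 12 m
4–5 s: |½(-6 + -2)(1)| = 4 m
Total distance = 16 m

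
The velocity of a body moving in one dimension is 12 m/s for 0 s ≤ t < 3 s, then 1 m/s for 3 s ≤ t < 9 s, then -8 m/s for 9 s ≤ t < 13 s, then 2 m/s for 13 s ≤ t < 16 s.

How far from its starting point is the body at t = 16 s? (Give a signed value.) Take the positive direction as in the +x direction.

16 m

Net displacement equals the area under the velocity-time graph (areas below the axis count negative).
0–3 s: 12 × 3 = 36 m
3–9 s: 1 × 6 = 6 m
9–13 s: -8 × 4 = -32 m
13–16 s: 2 × 3 = 6 m
Net displacement = 16 m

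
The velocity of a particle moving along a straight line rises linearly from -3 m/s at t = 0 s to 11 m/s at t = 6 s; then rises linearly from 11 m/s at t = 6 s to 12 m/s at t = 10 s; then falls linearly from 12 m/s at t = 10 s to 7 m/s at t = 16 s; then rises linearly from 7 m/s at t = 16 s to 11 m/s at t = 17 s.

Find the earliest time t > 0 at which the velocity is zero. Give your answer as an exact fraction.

t = 9/7 s

v changes sign on 0–6 s (from -3 to 11); the graph is linear there, so v = 0 at t = 0 + (3)·(6 − 0)/(11 − -3) = 9/7 s.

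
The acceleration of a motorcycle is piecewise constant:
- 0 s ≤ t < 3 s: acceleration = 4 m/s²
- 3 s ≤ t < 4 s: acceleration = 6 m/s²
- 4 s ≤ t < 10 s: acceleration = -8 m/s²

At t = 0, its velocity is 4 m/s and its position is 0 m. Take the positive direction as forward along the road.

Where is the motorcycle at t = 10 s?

On each constant-a segment, Δv = aΔt and Δx = v₀Δt + ½aΔt²; chain segment to segment.
0–3 s: v starts 4 m/s; Δx = 4·3 + ½·4·3² = 30 m; v ends 16 m/s.
3–4 s: v starts 16 m/s; Δx = 16·1 + ½·6·1² = 19 m; v ends 22 m/s.
4–10 s: v starts 22 m/s; Δx = 22·6 + ½·-8·6² = -12 m; v ends -26 m/s.
x(10) = 0 + Σ Δx = 37 m.

37 m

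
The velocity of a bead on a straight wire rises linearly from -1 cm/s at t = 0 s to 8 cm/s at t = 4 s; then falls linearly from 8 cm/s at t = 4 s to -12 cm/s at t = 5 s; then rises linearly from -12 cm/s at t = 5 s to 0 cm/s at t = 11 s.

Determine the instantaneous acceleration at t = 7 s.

Acceleration is the slope of the v-t graph on 5–11 s: (0 − -12)/(11 − 5) = 2 cm/s².

2 cm/s²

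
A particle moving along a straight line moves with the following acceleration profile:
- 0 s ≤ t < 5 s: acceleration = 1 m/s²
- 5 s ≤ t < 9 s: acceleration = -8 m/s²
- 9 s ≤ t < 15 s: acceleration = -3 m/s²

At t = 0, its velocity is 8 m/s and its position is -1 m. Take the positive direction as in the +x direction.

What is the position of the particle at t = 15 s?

-128.5 m

On each constant-a segment, Δv = aΔt and Δx = v₀Δt + ½aΔt²; chain segment to segment.
0–5 s: v starts 8 m/s; Δx = 8·5 + ½·1·5² = 52.5 m; v ends 13 m/s.
5–9 s: v starts 13 m/s; Δx = 13·4 + ½·-8·4² = -12 m; v ends -19 m/s.
9–15 s: v starts -19 m/s; Δx = -19·6 + ½·-3·6² = -168 m; v ends -37 m/s.
x(15) = -1 + Σ Δx = -128.5 m.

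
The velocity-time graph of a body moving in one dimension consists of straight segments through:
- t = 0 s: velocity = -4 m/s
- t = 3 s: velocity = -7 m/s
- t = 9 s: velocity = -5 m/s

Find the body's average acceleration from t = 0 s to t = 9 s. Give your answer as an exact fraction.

-1/9 m/s²

Average acceleration = Δv/Δt = (-5 − -4)/(9 − 0) = -1/9 m/s².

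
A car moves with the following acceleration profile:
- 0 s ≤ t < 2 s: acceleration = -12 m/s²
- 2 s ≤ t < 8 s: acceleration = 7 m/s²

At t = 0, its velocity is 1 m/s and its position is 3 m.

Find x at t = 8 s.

-31 m

On each constant-a segment, Δv = aΔt and Δx = v₀Δt + ½aΔt²; chain segment to segment.
0–2 s: v starts 1 m/s; Δx = 1·2 + ½·-12·2² = -22 m; v ends -23 m/s.
2–8 s: v starts -23 m/s; Δx = -23·6 + ½·7·6² = -12 m; v ends 19 m/s.
x(8) = 3 + Σ Δx = -31 m.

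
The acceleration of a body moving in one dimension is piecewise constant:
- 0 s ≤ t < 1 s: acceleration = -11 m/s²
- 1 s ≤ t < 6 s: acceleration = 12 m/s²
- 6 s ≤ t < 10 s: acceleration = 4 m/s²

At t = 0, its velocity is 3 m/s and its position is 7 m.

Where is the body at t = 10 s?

354.5 m

On each constant-a segment, Δv = aΔt and Δx = v₀Δt + ½aΔt²; chain segment to segment.
0–1 s: v starts 3 m/s; Δx = 3·1 + ½·-11·1² = -2.5 m; v ends -8 m/s.
1–6 s: v starts -8 m/s; Δx = -8·5 + ½·12·5² = 110 m; v ends 52 m/s.
6–10 s: v starts 52 m/s; Δx = 52·4 + ½·4·4² = 240 m; v ends 68 m/s.
x(10) = 7 + Σ Δx = 354.5 m.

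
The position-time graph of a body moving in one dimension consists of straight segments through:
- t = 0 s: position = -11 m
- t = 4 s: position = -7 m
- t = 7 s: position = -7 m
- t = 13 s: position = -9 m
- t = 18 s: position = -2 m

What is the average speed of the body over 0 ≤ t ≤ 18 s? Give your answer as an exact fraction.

Average speed = (total path length)/(elapsed time); on a piecewise-linear x-t graph the path length is Σ|Δx|.
0–4 s: |Δx| = |-7 − -11| = 4 m
4–7 s: |Δx| = |-7 − -7| = 0 m
7–13 s: |Δx| = |-9 − -7| = 2 m
13–18 s: |Δx| = |-2 − -9| = 7 m
Total path = 13 m; average speed = 13/18 = 13/18 m/s.

13/18 m/s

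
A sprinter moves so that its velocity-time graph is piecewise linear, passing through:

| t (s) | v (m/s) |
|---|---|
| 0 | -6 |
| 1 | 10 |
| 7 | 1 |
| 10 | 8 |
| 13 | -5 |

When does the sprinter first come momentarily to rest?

t = 0.375 s

v changes sign on 0–1 s (from -6 to 10); the graph is linear there, so v = 0 at t = 0 + (6)·(1 − 0)/(10 − -6) = 0.375 s.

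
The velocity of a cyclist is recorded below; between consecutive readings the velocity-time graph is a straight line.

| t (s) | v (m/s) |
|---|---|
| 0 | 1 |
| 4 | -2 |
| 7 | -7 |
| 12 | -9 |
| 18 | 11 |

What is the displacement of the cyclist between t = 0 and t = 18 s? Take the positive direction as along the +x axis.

-49.5 m

Displacement is the signed area under the v-t curve.
0–4 s: ½(1 + -2)(4) = -2 m
4–7 s: ½(-2 + -7)(3) = -13.5 m
7–12 s: ½(-7 + -9)(5) = -40 m
12–18 s: ½(-9 + 11)(6) = 6 m
Net displacement = -49.5 m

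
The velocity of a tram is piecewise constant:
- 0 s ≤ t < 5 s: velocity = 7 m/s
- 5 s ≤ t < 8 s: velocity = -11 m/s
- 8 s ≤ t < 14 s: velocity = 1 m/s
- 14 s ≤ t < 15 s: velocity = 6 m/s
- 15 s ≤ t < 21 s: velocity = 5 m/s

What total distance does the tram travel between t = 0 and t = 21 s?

110 m

Distance (not displacement) is the total path length: add the absolute areas under v-t.
0–5 s: |7| × 5 = 35 m
5–8 s: |-11| × 3 = 33 m
8–14 s: |1| × 6 = 6 m
14–15 s: |6| × 1 = 6 m
15–21 s: |5| × 6 = 30 m
Total distance = 110 m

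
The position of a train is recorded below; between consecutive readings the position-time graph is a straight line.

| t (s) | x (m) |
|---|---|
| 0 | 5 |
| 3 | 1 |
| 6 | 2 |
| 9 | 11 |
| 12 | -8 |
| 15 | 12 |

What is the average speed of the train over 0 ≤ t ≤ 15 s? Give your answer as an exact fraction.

Average speed = (total path length)/(elapsed time); on a piecewise-linear x-t graph the path length is Σ|Δx|.
0–3 s: |Δx| = |1 − 5| = 4 m
3–6 s: |Δx| = |2 − 1| = 1 m
6–9 s: |Δx| = |11 − 2| = 9 m
9–12 s: |Δx| = |-8 − 11| = 19 m
12–15 s: |Δx| = |12 − -8| = 20 m
Total path = 53 m; average speed = 53/15 = 53/15 m/s.

53/15 m/s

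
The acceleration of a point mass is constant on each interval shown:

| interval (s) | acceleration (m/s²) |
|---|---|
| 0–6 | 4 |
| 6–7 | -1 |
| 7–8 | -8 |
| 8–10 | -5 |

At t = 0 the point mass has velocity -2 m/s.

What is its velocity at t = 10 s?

3 m/s

Δv equals the area under the a-t graph; then v = v₀ + Δv.
0–6 s: 4 × 6 = 24 m/s
6–7 s: -1 × 1 = -1 m/s
7–8 s: -8 × 1 = -8 m/s
8–10 s: -5 × 2 = -10 m/s
Δv = 5 m/s, so v(10) = -2 + (5) = 3 m/s.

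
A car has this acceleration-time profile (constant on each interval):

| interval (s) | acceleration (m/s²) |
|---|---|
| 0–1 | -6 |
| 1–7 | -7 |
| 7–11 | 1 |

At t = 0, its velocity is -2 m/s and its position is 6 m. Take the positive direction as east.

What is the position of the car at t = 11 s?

-365 m

On each constant-a segment, Δv = aΔt and Δx = v₀Δt + ½aΔt²; chain segment to segment.
0–1 s: v starts -2 m/s; Δx = -2·1 + ½·-6·1² = -5 m; v ends -8 m/s.
1–7 s: v starts -8 m/s; Δx = -8·6 + ½·-7·6² = -174 m; v ends -50 m/s.
7–11 s: v starts -50 m/s; Δx = -50·4 + ½·1·4² = -192 m; v ends -46 m/s.
x(11) = 6 + Σ Δx = -365 m.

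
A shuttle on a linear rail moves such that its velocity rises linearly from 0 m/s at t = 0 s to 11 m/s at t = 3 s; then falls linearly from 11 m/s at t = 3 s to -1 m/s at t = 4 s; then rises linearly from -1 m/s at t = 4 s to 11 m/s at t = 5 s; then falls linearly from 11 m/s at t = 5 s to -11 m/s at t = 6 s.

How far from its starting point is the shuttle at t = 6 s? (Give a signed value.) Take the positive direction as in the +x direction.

Net displacement equals the area under the velocity-time graph (areas below the axis count negative).
0–3 s: ½(0 + 11)(3) = 16.5 m
3–4 s: ½(11 + -1)(1) = 5 m
4–5 s: ½(-1 + 11)(1) = 5 m
5–6 s: ½(11 + -11)(1) = 0 m
Net displacement = 26.5 m

26.5 m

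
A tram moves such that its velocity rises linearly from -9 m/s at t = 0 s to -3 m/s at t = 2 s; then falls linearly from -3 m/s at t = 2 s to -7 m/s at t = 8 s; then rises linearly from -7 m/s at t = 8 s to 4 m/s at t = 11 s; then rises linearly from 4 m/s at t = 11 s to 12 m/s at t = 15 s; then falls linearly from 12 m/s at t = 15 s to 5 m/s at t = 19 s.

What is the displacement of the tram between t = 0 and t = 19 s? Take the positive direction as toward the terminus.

19.5 m

Displacement is the signed area under the v-t curve.
0–2 s: ½(-9 + -3)(2) = -12 m
2–8 s: ½(-3 + -7)(6) = -30 m
8–11 s: ½(-7 + 4)(3) = -4.5 m
11–15 s: ½(4 + 12)(4) = 32 m
15–19 s: ½(12 + 5)(4) = 34 m
Net displacement = 19.5 m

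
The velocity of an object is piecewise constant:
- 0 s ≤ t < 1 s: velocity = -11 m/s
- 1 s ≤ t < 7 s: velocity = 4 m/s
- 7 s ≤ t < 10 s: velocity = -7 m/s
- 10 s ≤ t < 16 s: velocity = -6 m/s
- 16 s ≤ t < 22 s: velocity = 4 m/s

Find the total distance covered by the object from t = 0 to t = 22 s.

Distance (not displacement) is the total path length: add the absolute areas under v-t.
0–1 s: |-11| × 1 = 11 m
1–7 s: |4| × 6 = 24 m
7–10 s: |-7| × 3 = 21 m
10–16 s: |-6| × 6 = 36 m
16–22 s: |4| × 6 = 24 m
Total distance = 116 m

116 m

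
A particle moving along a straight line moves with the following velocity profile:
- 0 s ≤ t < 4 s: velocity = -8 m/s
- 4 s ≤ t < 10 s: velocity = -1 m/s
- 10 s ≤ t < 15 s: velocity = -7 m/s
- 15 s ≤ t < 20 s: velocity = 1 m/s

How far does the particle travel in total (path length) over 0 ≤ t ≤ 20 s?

Total distance travelled is ∫|v| dt — sum the magnitudes of each area piece.
0–4 s: |-8| × 4 = 32 m
4–10 s: |-1| × 6 = 6 m
10–15 s: |-7| × 5 = 35 m
15–20 s: |1| × 5 = 5 m
Total distance = 78 m

78 m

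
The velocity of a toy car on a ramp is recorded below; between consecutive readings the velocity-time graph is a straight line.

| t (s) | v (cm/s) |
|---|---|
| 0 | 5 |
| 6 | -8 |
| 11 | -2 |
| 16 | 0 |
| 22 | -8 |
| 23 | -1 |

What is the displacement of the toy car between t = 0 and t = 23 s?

-67.5 cm

Displacement is the signed area under the v-t curve.
0–6 s: ½(5 + -8)(6) = -9 cm
6–11 s: ½(-8 + -2)(5) = -25 cm
11–16 s: ½(-2 + 0)(5) = -5 cm
16–22 s: ½(0 + -8)(6) = -24 cm
22–23 s: ½(-8 + -1)(1) = -4.5 cm
Net displacement = -67.5 cm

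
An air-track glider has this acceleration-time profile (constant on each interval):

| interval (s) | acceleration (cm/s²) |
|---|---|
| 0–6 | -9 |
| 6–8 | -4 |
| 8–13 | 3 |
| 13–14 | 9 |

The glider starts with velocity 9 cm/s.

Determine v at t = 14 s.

Δv equals the area under the a-t graph; then v = v₀ + Δv.
0–6 s: -9 × 6 = -54 cm/s
6–8 s: -4 × 2 = -8 cm/s
8–13 s: 3 × 5 = 15 cm/s
13–14 s: 9 × 1 = 9 cm/s
Δv = -38 cm/s, so v(14) = 9 + (-38) = -29 cm/s.

-29 cm/s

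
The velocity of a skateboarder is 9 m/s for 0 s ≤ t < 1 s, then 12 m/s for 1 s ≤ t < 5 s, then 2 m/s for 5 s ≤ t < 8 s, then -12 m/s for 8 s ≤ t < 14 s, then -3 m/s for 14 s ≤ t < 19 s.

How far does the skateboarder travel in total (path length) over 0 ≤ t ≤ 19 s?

150 m

Total distance travelled is ∫|v| dt — sum the magnitudes of each area piece.
0–1 s: |9| × 1 = 9 m
1–5 s: |12| × 4 = 48 m
5–8 s: |2| × 3 = 6 m
8–14 s: |-12| × 6 = 72 m
14–19 s: |-3| × 5 = 15 m
Total distance = 150 m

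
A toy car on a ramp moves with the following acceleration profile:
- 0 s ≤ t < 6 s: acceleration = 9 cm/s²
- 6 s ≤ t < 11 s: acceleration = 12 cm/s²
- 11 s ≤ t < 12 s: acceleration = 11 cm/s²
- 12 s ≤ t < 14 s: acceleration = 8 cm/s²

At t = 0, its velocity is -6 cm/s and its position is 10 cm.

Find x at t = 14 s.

893.5 cm

On each constant-a segment, Δv = aΔt and Δx = v₀Δt + ½aΔt²; chain segment to segment.
0–6 s: v starts -6 cm/s; Δx = -6·6 + ½·9·6² = 126 cm; v ends 48 cm/s.
6–11 s: v starts 48 cm/s; Δx = 48·5 + ½·12·5² = 390 cm; v ends 108 cm/s.
11–12 s: v starts 108 cm/s; Δx = 108·1 + ½·11·1² = 113.5 cm; v ends 119 cm/s.
12–14 s: v starts 119 cm/s; Δx = 119·2 + ½·8·2² = 254 cm; v ends 135 cm/s.
x(14) = 10 + Σ Δx = 893.5 cm.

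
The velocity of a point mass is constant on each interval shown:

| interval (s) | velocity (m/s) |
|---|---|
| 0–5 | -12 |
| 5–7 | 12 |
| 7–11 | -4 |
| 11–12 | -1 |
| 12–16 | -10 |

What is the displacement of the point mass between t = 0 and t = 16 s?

Displacement is the signed area under the v-t curve.
0–5 s: -12 × 5 = -60 m
5–7 s: 12 × 2 = 24 m
7–11 s: -4 × 4 = -16 m
11–12 s: -1 × 1 = -1 m
12–16 s: -10 × 4 = -40 m
Net displacement = -93 m

-93 m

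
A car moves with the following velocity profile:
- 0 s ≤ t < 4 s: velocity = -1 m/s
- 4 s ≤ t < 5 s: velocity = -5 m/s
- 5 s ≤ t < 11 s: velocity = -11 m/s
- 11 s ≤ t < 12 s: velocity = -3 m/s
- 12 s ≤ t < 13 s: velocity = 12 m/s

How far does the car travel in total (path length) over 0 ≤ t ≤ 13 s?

90 m

Distance (not displacement) is the total path length: add the absolute areas under v-t.
0–4 s: |-1| × 4 = 4 m
4–5 s: |-5| × 1 = 5 m
5–11 s: |-11| × 6 = 66 m
11–12 s: |-3| × 1 = 3 m
12–13 s: |12| × 1 = 12 m
Total distance = 90 m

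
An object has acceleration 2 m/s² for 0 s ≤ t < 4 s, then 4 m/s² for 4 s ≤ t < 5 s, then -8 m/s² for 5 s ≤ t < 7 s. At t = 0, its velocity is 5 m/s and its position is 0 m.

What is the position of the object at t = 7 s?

69 m

On each constant-a segment, Δv = aΔt and Δx = v₀Δt + ½aΔt²; chain segment to segment.
0–4 s: v starts 5 m/s; Δx = 5·4 + ½·2·4² = 36 m; v ends 13 m/s.
4–5 s: v starts 13 m/s; Δx = 13·1 + ½·4·1² = 15 m; v ends 17 m/s.
5–7 s: v starts 17 m/s; Δx = 17·2 + ½·-8·2² = 18 m; v ends 1 m/s.
x(7) = 0 + Σ Δx = 69 m.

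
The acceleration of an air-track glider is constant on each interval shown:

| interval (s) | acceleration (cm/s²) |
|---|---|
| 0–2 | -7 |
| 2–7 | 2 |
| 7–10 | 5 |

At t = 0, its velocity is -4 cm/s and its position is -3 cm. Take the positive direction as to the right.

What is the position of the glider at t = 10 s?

-91.5 cm

On each constant-a segment, Δv = aΔt and Δx = v₀Δt + ½aΔt²; chain segment to segment.
0–2 s: v starts -4 cm/s; Δx = -4·2 + ½·-7·2² = -22 cm; v ends -18 cm/s.
2–7 s: v starts -18 cm/s; Δx = -18·5 + ½·2·5² = -65 cm; v ends -8 cm/s.
7–10 s: v starts -8 cm/s; Δx = -8·3 + ½·5·3² = -1.5 cm; v ends 7 cm/s.
x(10) = -3 + Σ Δx = -91.5 cm.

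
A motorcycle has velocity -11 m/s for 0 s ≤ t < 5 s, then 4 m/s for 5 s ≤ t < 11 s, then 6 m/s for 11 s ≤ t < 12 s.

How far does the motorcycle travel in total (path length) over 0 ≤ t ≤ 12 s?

85 m

Distance (not displacement) is the total path length: add the absolute areas under v-t.
0–5 s: |-11| × 5 = 55 m
5–11 s: |4| × 6 = 24 m
11–12 s: |6| × 1 = 6 m
Total distance = 85 m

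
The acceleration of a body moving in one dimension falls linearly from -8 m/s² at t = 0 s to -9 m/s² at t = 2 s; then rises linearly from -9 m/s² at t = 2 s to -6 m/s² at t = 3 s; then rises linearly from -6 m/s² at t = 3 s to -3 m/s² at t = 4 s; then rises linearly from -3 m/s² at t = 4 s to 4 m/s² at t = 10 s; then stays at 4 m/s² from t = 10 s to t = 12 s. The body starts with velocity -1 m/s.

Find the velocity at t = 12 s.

-19 m/s

Δv equals the area under the a-t graph; then v = v₀ + Δv.
0–2 s: ½(-8 + -9)(2) = -17 m/s
2–3 s: ½(-9 + -6)(1) = -7.5 m/s
3–4 s: ½(-6 + -3)(1) = -4.5 m/s
4–10 s: ½(-3 + 4)(6) = 3 m/s
10–12 s: 4 × 2 = 8 m/s
Δv = -18 m/s, so v(12) = -1 + (-18) = -19 m/s.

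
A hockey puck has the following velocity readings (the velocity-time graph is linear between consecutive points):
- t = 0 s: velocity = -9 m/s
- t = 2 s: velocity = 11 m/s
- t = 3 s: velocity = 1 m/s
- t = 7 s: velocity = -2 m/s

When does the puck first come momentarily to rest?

v changes sign on 0–2 s (from -9 to 11); the graph is linear there, so v = 0 at t = 0 + (9)·(2 − 0)/(11 − -9) = 0.9 s.

t = 0.9 s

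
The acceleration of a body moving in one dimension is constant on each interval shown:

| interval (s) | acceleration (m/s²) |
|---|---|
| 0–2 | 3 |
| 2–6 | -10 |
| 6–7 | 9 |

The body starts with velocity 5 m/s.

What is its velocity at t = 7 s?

-20 m/s

Δv equals the area under the a-t graph; then v = v₀ + Δv.
0–2 s: 3 × 2 = 6 m/s
2–6 s: -10 × 4 = -40 m/s
6–7 s: 9 × 1 = 9 m/s
Δv = -25 m/s, so v(7) = 5 + (-25) = -20 m/s.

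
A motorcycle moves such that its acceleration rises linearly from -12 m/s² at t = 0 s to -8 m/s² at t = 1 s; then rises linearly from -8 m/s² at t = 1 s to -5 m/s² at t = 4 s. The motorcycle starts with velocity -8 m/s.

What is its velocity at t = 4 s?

-37.5 m/s

Δv equals the area under the a-t graph; then v = v₀ + Δv.
0–1 s: ½(-12 + -8)(1) = -10 m/s
1–4 s: ½(-8 + -5)(3) = -19.5 m/s
Δv = -29.5 m/s, so v(4) = -8 + (-29.5) = -37.5 m/s.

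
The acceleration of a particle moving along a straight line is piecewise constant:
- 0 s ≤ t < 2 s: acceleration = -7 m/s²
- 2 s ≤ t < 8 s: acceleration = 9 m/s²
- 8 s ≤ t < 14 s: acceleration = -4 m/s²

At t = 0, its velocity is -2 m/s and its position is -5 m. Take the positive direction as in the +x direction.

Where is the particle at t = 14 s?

199 m

On each constant-a segment, Δv = aΔt and Δx = v₀Δt + ½aΔt²; chain segment to segment.
0–2 s: v starts -2 m/s; Δx = -2·2 + ½·-7·2² = -18 m; v ends -16 m/s.
2–8 s: v starts -16 m/s; Δx = -16·6 + ½·9·6² = 66 m; v ends 38 m/s.
8–14 s: v starts 38 m/s; Δx = 38·6 + ½·-4·6² = 156 m; v ends 14 m/s.
x(14) = -5 + Σ Δx = 199 m.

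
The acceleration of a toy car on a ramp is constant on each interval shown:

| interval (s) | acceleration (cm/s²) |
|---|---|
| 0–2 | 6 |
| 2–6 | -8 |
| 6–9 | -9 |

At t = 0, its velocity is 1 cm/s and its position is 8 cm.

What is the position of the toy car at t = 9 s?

-87.5 cm

On each constant-a segment, Δv = aΔt and Δx = v₀Δt + ½aΔt²; chain segment to segment.
0–2 s: v starts 1 cm/s; Δx = 1·2 + ½·6·2² = 14 cm; v ends 13 cm/s.
2–6 s: v starts 13 cm/s; Δx = 13·4 + ½·-8·4² = -12 cm; v ends -19 cm/s.
6–9 s: v starts -19 cm/s; Δx = -19·3 + ½·-9·3² = -97.5 cm; v ends -46 cm/s.
x(9) = 8 + Σ Δx = -87.5 cm.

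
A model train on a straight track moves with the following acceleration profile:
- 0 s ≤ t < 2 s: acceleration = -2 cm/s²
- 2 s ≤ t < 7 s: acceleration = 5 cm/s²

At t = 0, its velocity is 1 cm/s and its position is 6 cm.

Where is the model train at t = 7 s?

51.5 cm

On each constant-a segment, Δv = aΔt and Δx = v₀Δt + ½aΔt²; chain segment to segment.
0–2 s: v starts 1 cm/s; Δx = 1·2 + ½·-2·2² = -2 cm; v ends -3 cm/s.
2–7 s: v starts -3 cm/s; Δx = -3·5 + ½·5·5² = 47.5 cm; v ends 22 cm/s.
x(7) = 6 + Σ Δx = 51.5 cm.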